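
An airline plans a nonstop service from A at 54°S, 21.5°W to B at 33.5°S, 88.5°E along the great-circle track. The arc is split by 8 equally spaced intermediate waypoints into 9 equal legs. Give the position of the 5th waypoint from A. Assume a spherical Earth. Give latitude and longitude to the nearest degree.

The haversine formula gives a central angle δ ≈ 1.288 rad (73.8°) between the endpoints.
Interpolate at f = 5/9 with slerp weights a = sin((1−f)δ)/sin δ ≈ 0.564, b = sin(fδ)/sin δ ≈ 0.683.
p = a·p₁ + b·p₂ ≈ (0.323, 0.448, -0.833); φ = arcsin(p_z) ≈ -56.46°, λ = atan2(p_y, p_x) ≈ 54.17°.

≈ 56°S, 54°E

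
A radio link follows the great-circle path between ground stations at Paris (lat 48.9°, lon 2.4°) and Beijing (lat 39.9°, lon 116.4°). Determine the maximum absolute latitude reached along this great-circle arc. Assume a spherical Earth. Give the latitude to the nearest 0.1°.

The great circle lies in the plane with unit normal n̂ = (p₁ × p₂)/|p₁ × p₂|.
Here n̂_z ≈ +0.480; the vertex latitude is φ_max = arccos|n̂_z| ≈ 61.3°.
Check via Clairaut: cos φ_max = |cos φ₁| · sin C = cos(48.9°)·sin(46.9°) ≈ 0.480, again giving ≈ 61.3°.

≈ 61.3°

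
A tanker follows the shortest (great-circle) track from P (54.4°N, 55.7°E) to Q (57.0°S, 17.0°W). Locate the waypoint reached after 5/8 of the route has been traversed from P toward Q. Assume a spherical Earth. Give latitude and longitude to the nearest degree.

≈ (16°S, 15°E)

Convert each endpoint to a unit vector on the sphere (x = cos φ cos λ, y = cos φ sin λ, z = sin φ).
The central angle between the endpoints is δ = arccos(p₁·p₂) ≈ 2.199 rad (126.0°).
Interpolate at f = 5/8 with slerp weights a = sin((1−f)δ)/sin δ ≈ 0.907, b = sin(fδ)/sin δ ≈ 1.212.
p = a·p₁ + b·p₂ ≈ (0.929, 0.243, -0.279); φ = arcsin(p_z) ≈ -16.18°, λ = atan2(p_y, p_x) ≈ 14.68°.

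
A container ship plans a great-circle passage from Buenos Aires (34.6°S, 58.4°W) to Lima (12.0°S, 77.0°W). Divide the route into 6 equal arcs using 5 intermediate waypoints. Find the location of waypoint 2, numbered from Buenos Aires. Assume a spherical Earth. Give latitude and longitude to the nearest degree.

≈ (27°S, 65°W)

Write both endpoints as unit vectors p₁, p₂ with components (cos φ cos λ, cos φ sin λ, sin φ).
The central angle between the endpoints is δ = arccos(p₁·p₂) ≈ 0.492 rad (28.2°).
Interpolate at f = 2/6 with slerp weights a = sin((1−f)δ)/sin δ ≈ 0.682, b = sin(fδ)/sin δ ≈ 0.346.
p = a·p₁ + b·p₂ ≈ (0.370, -0.808, -0.459); φ = arcsin(p_z) ≈ -27.33°, λ = atan2(p_y, p_x) ≈ -65.37°.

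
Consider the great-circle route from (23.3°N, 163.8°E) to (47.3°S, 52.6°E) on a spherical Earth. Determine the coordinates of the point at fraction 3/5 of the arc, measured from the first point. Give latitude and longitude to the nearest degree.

From cos δ = sin φ₁ sin φ₂ + cos φ₁ cos φ₂ cos Δλ, the central angle is δ ≈ 2.113 rad (121.1°).
Interpolate at f = 3/5 with slerp weights a = sin((1−f)δ)/sin δ ≈ 0.873, b = sin(fδ)/sin δ ≈ 1.114.
p = a·p₁ + b·p₂ ≈ (-0.311, 0.824, -0.473); φ = arcsin(p_z) ≈ -28.25°, λ = atan2(p_y, p_x) ≈ 110.70°.

≈ (28°S, 111°E)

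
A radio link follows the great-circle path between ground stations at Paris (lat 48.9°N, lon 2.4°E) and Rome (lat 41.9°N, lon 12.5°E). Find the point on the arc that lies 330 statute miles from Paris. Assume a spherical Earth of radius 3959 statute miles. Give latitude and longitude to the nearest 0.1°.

Convert each endpoint to a unit vector on the sphere (x = cos φ cos λ, y = cos φ sin λ, z = sin φ).
The central angle between the endpoints is δ = arccos(p₁·p₂) ≈ 0.174 rad (9.9°). The total great-circle distance is δ·R ≈ 0.174 × 3959 ≈ 687 mi, so the target fraction is f = 330/687 ≈ 0.480.
Interpolate at f ≈ 0.480 with slerp weights a = sin((1−f)δ)/sin δ ≈ 0.522, b = sin(fδ)/sin δ ≈ 0.482.
p = a·p₁ + b·p₂ ≈ (0.693, 0.092, 0.715); φ = arcsin(p_z) ≈ 45.65°, λ = atan2(p_y, p_x) ≈ 7.56°.

≈ lat 45.7°N, lon 7.6°E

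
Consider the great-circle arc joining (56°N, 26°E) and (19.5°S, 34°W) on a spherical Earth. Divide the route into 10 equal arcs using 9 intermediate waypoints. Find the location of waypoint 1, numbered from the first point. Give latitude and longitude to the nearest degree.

≈ (50°N, 14°E)

The haversine formula gives a central angle δ ≈ 1.584 rad (90.8°) between the endpoints.
Interpolate at f = 1/10 with slerp weights a = sin((1−f)δ)/sin δ ≈ 0.990, b = sin(fδ)/sin δ ≈ 0.158.
p = a·p₁ + b·p₂ ≈ (0.621, 0.159, 0.768); φ = arcsin(p_z) ≈ 50.15°, λ = atan2(p_y, p_x) ≈ 14.41°.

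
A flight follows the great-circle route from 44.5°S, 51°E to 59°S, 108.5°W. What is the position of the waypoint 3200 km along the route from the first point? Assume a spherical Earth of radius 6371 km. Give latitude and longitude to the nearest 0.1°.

≈ 72.1°S, 34.0°E

Convert each endpoint to a unit vector on the sphere (x = cos φ cos λ, y = cos φ sin λ, z = sin φ).
The central angle between the endpoints is δ = arccos(p₁·p₂) ≈ 1.311 rad (75.1°). The total great-circle distance is δ·R ≈ 1.311 × 6371 ≈ 8354 km, so the target fraction is f = 3200/8354 ≈ 0.383.
Interpolate at f ≈ 0.383 with slerp weights a = sin((1−f)δ)/sin δ ≈ 0.749, b = sin(fδ)/sin δ ≈ 0.498.
p = a·p₁ + b·p₂ ≈ (0.255, 0.172, -0.952); φ = arcsin(p_z) ≈ -72.12°, λ = atan2(p_y, p_x) ≈ 33.99°.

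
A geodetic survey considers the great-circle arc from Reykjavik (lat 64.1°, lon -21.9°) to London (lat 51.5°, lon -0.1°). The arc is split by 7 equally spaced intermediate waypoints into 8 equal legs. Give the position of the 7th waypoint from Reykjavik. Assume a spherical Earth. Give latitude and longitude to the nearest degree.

≈ lat 53°, lon -2°

The haversine formula gives a central angle δ ≈ 0.296 rad (17.0°) between the endpoints.
Interpolate at f = 7/8 with slerp weights a = sin((1−f)δ)/sin δ ≈ 0.127, b = sin(fδ)/sin δ ≈ 0.878.
p = a·p₁ + b·p₂ ≈ (0.598, -0.022, 0.801); φ = arcsin(p_z) ≈ 53.25°, λ = atan2(p_y, p_x) ≈ -2.07°.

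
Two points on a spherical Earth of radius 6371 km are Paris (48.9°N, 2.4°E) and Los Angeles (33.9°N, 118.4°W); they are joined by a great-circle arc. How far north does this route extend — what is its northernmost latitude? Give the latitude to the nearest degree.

≈ 62°N

The great circle lies in the plane with unit normal n̂ = (p₁ × p₂)/|p₁ × p₂|.
Here n̂_z ≈ -0.473; the vertex latitude is φ_max = arccos|n̂_z| ≈ 61.7°.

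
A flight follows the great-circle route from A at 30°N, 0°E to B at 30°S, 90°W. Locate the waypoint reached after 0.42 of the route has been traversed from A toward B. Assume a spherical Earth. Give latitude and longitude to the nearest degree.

≈ 5°N, 39°W

Convert each endpoint to a unit vector on the sphere (x = cos φ cos λ, y = cos φ sin λ, z = sin φ).
The central angle between the endpoints is δ = arccos(p₁·p₂) ≈ 1.823 rad (104.5°).
Interpolate at f = 0.42 with slerp weights a = sin((1−f)δ)/sin δ ≈ 0.900, b = sin(fδ)/sin δ ≈ 0.716.
p = a·p₁ + b·p₂ ≈ (0.779, -0.620, 0.092); φ = arcsin(p_z) ≈ 5.27°, λ = atan2(p_y, p_x) ≈ -38.51°.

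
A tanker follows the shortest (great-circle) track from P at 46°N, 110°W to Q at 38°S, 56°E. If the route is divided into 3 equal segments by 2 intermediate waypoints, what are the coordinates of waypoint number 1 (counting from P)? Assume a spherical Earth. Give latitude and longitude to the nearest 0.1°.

≈ 45.7°N, 25.9°W

From cos δ = sin φ₁ sin φ₂ + cos φ₁ cos φ₂ cos Δλ, the central angle is δ ≈ 2.913 rad (166.9°).
Interpolate at f = 1/3 with slerp weights a = sin((1−f)δ)/sin δ ≈ 4.114, b = sin(fδ)/sin δ ≈ 3.644.
p = a·p₁ + b·p₂ ≈ (0.628, -0.305, 0.716); φ = arcsin(p_z) ≈ 45.70°, λ = atan2(p_y, p_x) ≈ -25.87°.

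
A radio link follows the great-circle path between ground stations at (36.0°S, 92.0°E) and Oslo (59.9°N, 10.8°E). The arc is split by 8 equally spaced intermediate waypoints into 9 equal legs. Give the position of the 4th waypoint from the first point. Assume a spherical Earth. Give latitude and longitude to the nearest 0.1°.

Convert each endpoint to a unit vector on the sphere (x = cos φ cos λ, y = cos φ sin λ, z = sin φ).
The central angle between the endpoints is δ = arccos(p₁·p₂) ≈ 2.034 rad (116.5°).
Interpolate at f = 4/9 with slerp weights a = sin((1−f)δ)/sin δ ≈ 1.011, b = sin(fδ)/sin δ ≈ 0.878.
p = a·p₁ + b·p₂ ≈ (0.404, 0.900, 0.166); φ = arcsin(p_z) ≈ 9.53°, λ = atan2(p_y, p_x) ≈ 65.82°.

≈ (9.5°N, 65.8°E)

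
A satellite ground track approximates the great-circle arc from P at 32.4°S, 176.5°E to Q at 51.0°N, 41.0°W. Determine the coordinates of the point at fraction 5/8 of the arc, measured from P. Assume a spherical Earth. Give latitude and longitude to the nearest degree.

The haversine formula gives a central angle δ ≈ 2.564 rad (146.9°) between the endpoints.
Interpolate at f = 5/8 with slerp weights a = sin((1−f)δ)/sin δ ≈ 1.503, b = sin(fδ)/sin δ ≈ 1.832.
p = a·p₁ + b·p₂ ≈ (-0.397, -0.679, 0.618); φ = arcsin(p_z) ≈ 38.18°, λ = atan2(p_y, p_x) ≈ -120.30°.

≈ 38°N, 120°W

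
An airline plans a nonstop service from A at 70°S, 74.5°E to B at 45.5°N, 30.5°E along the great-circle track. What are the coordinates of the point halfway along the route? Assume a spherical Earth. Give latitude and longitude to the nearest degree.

Convert each endpoint to a unit vector on the sphere (x = cos φ cos λ, y = cos φ sin λ, z = sin φ).
The central angle between the endpoints is δ = arccos(p₁·p₂) ≈ 2.092 rad (119.9°).
Interpolate at f = 1/2 with slerp weights a = sin((1−f)δ)/sin δ ≈ 0.998, b = sin(fδ)/sin δ ≈ 0.998.
p = a·p₁ + b·p₂ ≈ (0.694, 0.684, -0.226); φ = arcsin(p_z) ≈ -13.06°, λ = atan2(p_y, p_x) ≈ 44.58°.

≈ 13°S, 45°E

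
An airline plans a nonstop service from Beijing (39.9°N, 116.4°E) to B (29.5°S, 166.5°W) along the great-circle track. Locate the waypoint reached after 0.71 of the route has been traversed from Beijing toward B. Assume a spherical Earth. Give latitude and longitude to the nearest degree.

Convert each endpoint to a unit vector on the sphere (x = cos φ cos λ, y = cos φ sin λ, z = sin φ).
The central angle between the endpoints is δ = arccos(p₁·p₂) ≈ 1.738 rad (99.6°).
Interpolate at f = 0.71 with slerp weights a = sin((1−f)δ)/sin δ ≈ 0.490, b = sin(fδ)/sin δ ≈ 0.957.
p = a·p₁ + b·p₂ ≈ (-0.977, 0.142, -0.157); φ = arcsin(p_z) ≈ -9.04°, λ = atan2(p_y, p_x) ≈ 171.72°.

≈ (9°S, 172°E)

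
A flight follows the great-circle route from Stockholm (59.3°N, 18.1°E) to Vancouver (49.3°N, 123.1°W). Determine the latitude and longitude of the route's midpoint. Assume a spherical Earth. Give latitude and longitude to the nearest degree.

Convert each endpoint to a unit vector on the sphere (x = cos φ cos λ, y = cos φ sin λ, z = sin φ).
The central angle between the endpoints is δ = arccos(p₁·p₂) ≈ 1.168 rad (66.9°).
Interpolate at f = 1/2 with slerp weights a = sin((1−f)δ)/sin δ ≈ 0.599, b = sin(fδ)/sin δ ≈ 0.599.
p = a·p₁ + b·p₂ ≈ (0.077, -0.232, 0.970); φ = arcsin(p_z) ≈ 75.83°, λ = atan2(p_y, p_x) ≈ -71.57°.

≈ (76°N, 72°W)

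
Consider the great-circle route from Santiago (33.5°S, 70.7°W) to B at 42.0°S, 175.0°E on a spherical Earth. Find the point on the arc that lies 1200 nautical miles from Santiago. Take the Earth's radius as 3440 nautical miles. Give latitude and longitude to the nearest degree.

≈ 47°S, 91°W

Write both endpoints as unit vectors p₁, p₂ with components (cos φ cos λ, cos φ sin λ, sin φ).
The central angle between the endpoints is δ = arccos(p₁·p₂) ≈ 1.456 rad (83.4°). The total great-circle distance is δ·R ≈ 1.456 × 3440 ≈ 5009 nmi, so the target fraction is f = 1200/5009 ≈ 0.240.
Interpolate at f ≈ 0.240 with slerp weights a = sin((1−f)δ)/sin δ ≈ 0.900, b = sin(fδ)/sin δ ≈ 0.344.
p = a·p₁ + b·p₂ ≈ (-0.007, -0.686, -0.727); φ = arcsin(p_z) ≈ -46.65°, λ = atan2(p_y, p_x) ≈ -90.55°.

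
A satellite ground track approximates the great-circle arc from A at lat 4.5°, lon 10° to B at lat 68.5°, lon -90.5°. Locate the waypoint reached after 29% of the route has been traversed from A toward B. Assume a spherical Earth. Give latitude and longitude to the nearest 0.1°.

Write both endpoints as unit vectors p₁, p₂ with components (cos φ cos λ, cos φ sin λ, sin φ).
The central angle between the endpoints is δ = arccos(p₁·p₂) ≈ 1.564 rad (89.6°).
Interpolate at f = 0.29 with slerp weights a = sin((1−f)δ)/sin δ ≈ 0.896, b = sin(fδ)/sin δ ≈ 0.438.
p = a·p₁ + b·p₂ ≈ (0.878, -0.006, 0.478); φ = arcsin(p_z) ≈ 28.56°, λ = atan2(p_y, p_x) ≈ -0.36°.

≈ lat 28.6°, lon -0.4°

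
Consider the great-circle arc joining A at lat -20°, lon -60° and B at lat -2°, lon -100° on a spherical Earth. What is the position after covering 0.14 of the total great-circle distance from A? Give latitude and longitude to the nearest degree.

Write both endpoints as unit vectors p₁, p₂ with components (cos φ cos λ, cos φ sin λ, sin φ).
The central angle between the endpoints is δ = arccos(p₁·p₂) ≈ 0.751 rad (43.0°).
Interpolate at f = 0.14 with slerp weights a = sin((1−f)δ)/sin δ ≈ 0.882, b = sin(fδ)/sin δ ≈ 0.154.
p = a·p₁ + b·p₂ ≈ (0.388, -0.869, -0.307); φ = arcsin(p_z) ≈ -17.88°, λ = atan2(p_y, p_x) ≈ -65.96°.

≈ lat -18°, lon -66°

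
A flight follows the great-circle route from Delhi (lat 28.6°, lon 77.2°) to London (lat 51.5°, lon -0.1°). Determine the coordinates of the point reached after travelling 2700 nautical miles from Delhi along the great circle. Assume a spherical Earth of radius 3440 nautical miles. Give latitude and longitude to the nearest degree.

≈ lat 51°, lon 25°

Convert each endpoint to a unit vector on the sphere (x = cos φ cos λ, y = cos φ sin λ, z = sin φ).
The central angle between the endpoints is δ = arccos(p₁·p₂) ≈ 1.053 rad (60.3°). The total great-circle distance is δ·R ≈ 1.053 × 3440 ≈ 3623 nmi, so the target fraction is f = 2700/3623 ≈ 0.745.
Interpolate at f ≈ 0.745 with slerp weights a = sin((1−f)δ)/sin δ ≈ 0.305, b = sin(fδ)/sin δ ≈ 0.813.
p = a·p₁ + b·p₂ ≈ (0.566, 0.260, 0.783); φ = arcsin(p_z) ≈ 51.49°, λ = atan2(p_y, p_x) ≈ 24.71°.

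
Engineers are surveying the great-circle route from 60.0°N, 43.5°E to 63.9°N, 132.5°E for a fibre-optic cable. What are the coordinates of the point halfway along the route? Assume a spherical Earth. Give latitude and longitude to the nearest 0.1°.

≈ 69.2°N, 84.4°E

Convert each endpoint to a unit vector on the sphere (x = cos φ cos λ, y = cos φ sin λ, z = sin φ).
The central angle between the endpoints is δ = arccos(p₁·p₂) ≈ 0.674 rad (38.6°).
Interpolate at f = 1/2 with slerp weights a = sin((1−f)δ)/sin δ ≈ 0.530, b = sin(fδ)/sin δ ≈ 0.530.
p = a·p₁ + b·p₂ ≈ (0.035, 0.354, 0.935); φ = arcsin(p_z) ≈ 69.15°, λ = atan2(p_y, p_x) ≈ 84.41°.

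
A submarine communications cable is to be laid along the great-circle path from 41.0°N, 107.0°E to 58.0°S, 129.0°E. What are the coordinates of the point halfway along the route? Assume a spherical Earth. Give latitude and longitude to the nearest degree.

≈ 9°S, 116°E

Convert each endpoint to a unit vector on the sphere (x = cos φ cos λ, y = cos φ sin λ, z = sin φ).
The central angle between the endpoints is δ = arccos(p₁·p₂) ≈ 1.757 rad (100.7°).
Interpolate at f = 1/2 with slerp weights a = sin((1−f)δ)/sin δ ≈ 0.784, b = sin(fδ)/sin δ ≈ 0.784.
p = a·p₁ + b·p₂ ≈ (-0.434, 0.888, -0.150); φ = arcsin(p_z) ≈ -8.65°, λ = atan2(p_y, p_x) ≈ 116.05°.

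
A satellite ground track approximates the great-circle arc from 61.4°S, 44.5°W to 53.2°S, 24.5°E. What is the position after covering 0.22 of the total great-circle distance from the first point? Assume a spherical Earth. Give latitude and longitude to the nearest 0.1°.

≈ 63.0°S, 27.7°W

Write both endpoints as unit vectors p₁, p₂ with components (cos φ cos λ, cos φ sin λ, sin φ).
The central angle between the endpoints is δ = arccos(p₁·p₂) ≈ 0.634 rad (36.3°).
Interpolate at f = 0.22 with slerp weights a = sin((1−f)δ)/sin δ ≈ 0.801, b = sin(fδ)/sin δ ≈ 0.235.
p = a·p₁ + b·p₂ ≈ (0.401, -0.211, -0.891); φ = arcsin(p_z) ≈ -63.04°, λ = atan2(p_y, p_x) ≈ -27.67°.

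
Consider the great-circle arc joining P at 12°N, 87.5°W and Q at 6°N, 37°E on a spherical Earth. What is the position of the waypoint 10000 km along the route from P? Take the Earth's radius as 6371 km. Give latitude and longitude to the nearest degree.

≈ 15°N, 6°E

Write both endpoints as unit vectors p₁, p₂ with components (cos φ cos λ, cos φ sin λ, sin φ).
The central angle between the endpoints is δ = arccos(p₁·p₂) ≈ 2.129 rad (122.0°). The total great-circle distance is δ·R ≈ 2.129 × 6371 ≈ 13561 km, so the target fraction is f = 10000/13561 ≈ 0.737.
Interpolate at f ≈ 0.737 with slerp weights a = sin((1−f)δ)/sin δ ≈ 0.625, b = sin(fδ)/sin δ ≈ 1.179.
p = a·p₁ + b·p₂ ≈ (0.963, 0.095, 0.253); φ = arcsin(p_z) ≈ 14.66°, λ = atan2(p_y, p_x) ≈ 5.62°.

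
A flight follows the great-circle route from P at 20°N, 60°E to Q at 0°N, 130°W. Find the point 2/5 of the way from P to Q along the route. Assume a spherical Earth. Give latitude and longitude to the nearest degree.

≈ 64°N, 129°E

From cos δ = sin φ₁ sin φ₂ + cos φ₁ cos φ₂ cos Δλ, the central angle is δ ≈ 2.753 rad (157.7°).
Interpolate at f = 2/5 with slerp weights a = sin((1−f)δ)/sin δ ≈ 2.630, b = sin(fδ)/sin δ ≈ 2.353.
p = a·p₁ + b·p₂ ≈ (-0.277, 0.338, 0.900); φ = arcsin(p_z) ≈ 64.10°, λ = atan2(p_y, p_x) ≈ 129.33°.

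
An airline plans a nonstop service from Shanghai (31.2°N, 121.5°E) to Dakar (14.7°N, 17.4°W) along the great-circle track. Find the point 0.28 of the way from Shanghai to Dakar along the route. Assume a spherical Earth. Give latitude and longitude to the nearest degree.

≈ 49°N, 84°E

The haversine formula gives a central angle δ ≈ 2.085 rad (119.5°) between the endpoints.
Interpolate at f = 0.28 with slerp weights a = sin((1−f)δ)/sin δ ≈ 1.146, b = sin(fδ)/sin δ ≈ 0.633.
p = a·p₁ + b·p₂ ≈ (0.072, 0.653, 0.754); φ = arcsin(p_z) ≈ 48.96°, λ = atan2(p_y, p_x) ≈ 83.68°.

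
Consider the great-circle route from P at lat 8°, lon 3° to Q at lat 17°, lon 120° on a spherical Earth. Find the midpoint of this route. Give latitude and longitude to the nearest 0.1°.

From cos δ = sin φ₁ sin φ₂ + cos φ₁ cos φ₂ cos Δλ, the central angle is δ ≈ 1.971 rad (112.9°).
Interpolate at f = 1/2 with slerp weights a = sin((1−f)δ)/sin δ ≈ 0.905, b = sin(fδ)/sin δ ≈ 0.905.
p = a·p₁ + b·p₂ ≈ (0.462, 0.796, 0.390); φ = arcsin(p_z) ≈ 22.98°, λ = atan2(p_y, p_x) ≈ 59.87°.

≈ lat 23.0°, lon 59.9°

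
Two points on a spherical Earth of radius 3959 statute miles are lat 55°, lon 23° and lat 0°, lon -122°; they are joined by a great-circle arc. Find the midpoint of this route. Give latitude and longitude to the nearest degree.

Write both endpoints as unit vectors p₁, p₂ with components (cos φ cos λ, cos φ sin λ, sin φ).
The central angle between the endpoints is δ = arccos(p₁·p₂) ≈ 2.060 rad (118.0°).
Interpolate at f = 1/2 with slerp weights a = sin((1−f)δ)/sin δ ≈ 0.971, b = sin(fδ)/sin δ ≈ 0.971.
p = a·p₁ + b·p₂ ≈ (-0.002, -0.606, 0.796); φ = arcsin(p_z) ≈ 52.70°, λ = atan2(p_y, p_x) ≈ -90.18°.

≈ lat 53°, lon -90°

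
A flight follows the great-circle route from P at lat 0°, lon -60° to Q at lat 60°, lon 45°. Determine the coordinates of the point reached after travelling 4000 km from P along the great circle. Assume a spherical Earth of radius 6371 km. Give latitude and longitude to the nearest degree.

≈ lat 31°, lon -41°

Write both endpoints as unit vectors p₁, p₂ with components (cos φ cos λ, cos φ sin λ, sin φ).
The central angle between the endpoints is δ = arccos(p₁·p₂) ≈ 1.701 rad (97.4°). The total great-circle distance is δ·R ≈ 1.701 × 6371 ≈ 10834 km, so the target fraction is f = 4000/10834 ≈ 0.369.
Interpolate at f ≈ 0.369 with slerp weights a = sin((1−f)δ)/sin δ ≈ 0.886, b = sin(fδ)/sin δ ≈ 0.592.
p = a·p₁ + b·p₂ ≈ (0.652, -0.558, 0.513); φ = arcsin(p_z) ≈ 30.87°, λ = atan2(p_y, p_x) ≈ -40.53°.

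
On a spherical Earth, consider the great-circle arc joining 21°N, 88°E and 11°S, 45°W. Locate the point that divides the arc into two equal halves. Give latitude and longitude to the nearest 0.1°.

Write both endpoints as unit vectors p₁, p₂ with components (cos φ cos λ, cos φ sin λ, sin φ).
The central angle between the endpoints is δ = arccos(p₁·p₂) ≈ 2.337 rad (133.9°).
Interpolate at f = 1/2 with slerp weights a = sin((1−f)δ)/sin δ ≈ 1.277, b = sin(fδ)/sin δ ≈ 1.277.
p = a·p₁ + b·p₂ ≈ (0.928, 0.305, 0.214); φ = arcsin(p_z) ≈ 12.36°, λ = atan2(p_y, p_x) ≈ 18.20°.

≈ 12.4°N, 18.2°E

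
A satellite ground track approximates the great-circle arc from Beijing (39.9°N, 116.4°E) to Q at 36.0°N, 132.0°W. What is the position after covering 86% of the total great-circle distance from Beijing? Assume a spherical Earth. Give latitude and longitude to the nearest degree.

Write both endpoints as unit vectors p₁, p₂ with components (cos φ cos λ, cos φ sin λ, sin φ).
The central angle between the endpoints is δ = arccos(p₁·p₂) ≈ 1.422 rad (81.5°).
Interpolate at f = 0.86 with slerp weights a = sin((1−f)δ)/sin δ ≈ 0.200, b = sin(fδ)/sin δ ≈ 0.951.
p = a·p₁ + b·p₂ ≈ (-0.583, -0.434, 0.687); φ = arcsin(p_z) ≈ 43.39°, λ = atan2(p_y, p_x) ≈ -143.32°.

≈ 43°N, 143°W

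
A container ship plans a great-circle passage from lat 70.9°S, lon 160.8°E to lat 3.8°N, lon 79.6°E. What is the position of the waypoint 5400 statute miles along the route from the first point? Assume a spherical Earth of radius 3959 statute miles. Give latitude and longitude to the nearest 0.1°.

Write both endpoints as unit vectors p₁, p₂ with components (cos φ cos λ, cos φ sin λ, sin φ).
The central angle between the endpoints is δ = arccos(p₁·p₂) ≈ 1.583 rad (90.7°). The total great-circle distance is δ·R ≈ 1.583 × 3959 ≈ 6269 mi, so the target fraction is f = 5400/6269 ≈ 0.861.
Interpolate at f ≈ 0.861 with slerp weights a = sin((1−f)δ)/sin δ ≈ 0.218, b = sin(fδ)/sin δ ≈ 0.979.
p = a·p₁ + b·p₂ ≈ (0.109, 0.984, -0.141); φ = arcsin(p_z) ≈ -8.10°, λ = atan2(p_y, p_x) ≈ 83.68°.

≈ lat 8.1°S, lon 83.7°E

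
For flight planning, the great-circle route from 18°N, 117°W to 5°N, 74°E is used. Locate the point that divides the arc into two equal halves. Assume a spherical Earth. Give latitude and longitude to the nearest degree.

≈ 64°N, 145°E

Convert each endpoint to a unit vector on the sphere (x = cos φ cos λ, y = cos φ sin λ, z = sin φ).
The central angle between the endpoints is δ = arccos(p₁·p₂) ≈ 2.698 rad (154.6°).
Interpolate at f = 1/2 with slerp weights a = sin((1−f)δ)/sin δ ≈ 2.272, b = sin(fδ)/sin δ ≈ 2.272.
p = a·p₁ + b·p₂ ≈ (-0.357, 0.250, 0.900); φ = arcsin(p_z) ≈ 64.15°, λ = atan2(p_y, p_x) ≈ 144.96°.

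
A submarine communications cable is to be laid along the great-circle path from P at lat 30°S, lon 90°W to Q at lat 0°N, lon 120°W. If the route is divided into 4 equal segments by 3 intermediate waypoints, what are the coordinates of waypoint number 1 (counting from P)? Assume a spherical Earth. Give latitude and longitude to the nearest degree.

≈ lat 23°S, lon 98°W

Write both endpoints as unit vectors p₁, p₂ with components (cos φ cos λ, cos φ sin λ, sin φ).
The central angle between the endpoints is δ = arccos(p₁·p₂) ≈ 0.723 rad (41.4°).
Interpolate at f = 1/4 with slerp weights a = sin((1−f)δ)/sin δ ≈ 0.780, b = sin(fδ)/sin δ ≈ 0.272.
p = a·p₁ + b·p₂ ≈ (-0.136, -0.911, -0.390); φ = arcsin(p_z) ≈ -22.95°, λ = atan2(p_y, p_x) ≈ -98.48°.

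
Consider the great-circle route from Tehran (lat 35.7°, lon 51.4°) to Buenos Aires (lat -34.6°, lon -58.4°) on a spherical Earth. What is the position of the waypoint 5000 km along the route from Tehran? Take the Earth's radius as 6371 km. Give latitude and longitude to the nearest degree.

Convert each endpoint to a unit vector on the sphere (x = cos φ cos λ, y = cos φ sin λ, z = sin φ).
The central angle between the endpoints is δ = arccos(p₁·p₂) ≈ 2.163 rad (123.9°). The total great-circle distance is δ·R ≈ 2.163 × 6371 ≈ 13777 km, so the target fraction is f = 5000/13777 ≈ 0.363.
Interpolate at f ≈ 0.363 with slerp weights a = sin((1−f)δ)/sin δ ≈ 1.182, b = sin(fδ)/sin δ ≈ 0.851.
p = a·p₁ + b·p₂ ≈ (0.966, 0.154, 0.207); φ = arcsin(p_z) ≈ 11.92°, λ = atan2(p_y, p_x) ≈ 9.03°.

≈ lat 12°, lon 9°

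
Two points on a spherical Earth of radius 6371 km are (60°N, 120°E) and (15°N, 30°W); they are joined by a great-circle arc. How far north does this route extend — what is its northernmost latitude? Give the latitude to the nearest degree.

≈ 76°N

The great circle lies in the plane with unit normal n̂ = (p₁ × p₂)/|p₁ × p₂|.
Here n̂_z ≈ -0.246; the vertex latitude is φ_max = arccos|n̂_z| ≈ 75.7°.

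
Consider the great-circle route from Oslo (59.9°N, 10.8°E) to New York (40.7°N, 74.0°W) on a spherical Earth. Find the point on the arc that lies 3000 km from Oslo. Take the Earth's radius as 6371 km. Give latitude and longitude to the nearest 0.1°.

≈ (57.9°N, 42.8°W)

The haversine formula gives a central angle δ ≈ 0.929 rad (53.2°) between the endpoints. The total great-circle distance is δ·R ≈ 0.929 × 6371 ≈ 5919 km, so the target fraction is f = 3000/5919 ≈ 0.507.
Interpolate at f ≈ 0.507 with slerp weights a = sin((1−f)δ)/sin δ ≈ 0.552, b = sin(fδ)/sin δ ≈ 0.566.
p = a·p₁ + b·p₂ ≈ (0.390, -0.361, 0.847); φ = arcsin(p_z) ≈ 57.89°, λ = atan2(p_y, p_x) ≈ -42.75°.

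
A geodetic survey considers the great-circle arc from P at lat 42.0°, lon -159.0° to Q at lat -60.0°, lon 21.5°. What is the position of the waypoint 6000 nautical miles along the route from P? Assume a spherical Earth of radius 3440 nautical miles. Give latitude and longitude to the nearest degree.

≈ lat -58°, lon -161°

Convert each endpoint to a unit vector on the sphere (x = cos φ cos λ, y = cos φ sin λ, z = sin φ).
The central angle between the endpoints is δ = arccos(p₁·p₂) ≈ 2.827 rad (162.0°). The total great-circle distance is δ·R ≈ 2.827 × 3440 ≈ 9726 nmi, so the target fraction is f = 6000/9726 ≈ 0.617.
Interpolate at f ≈ 0.617 with slerp weights a = sin((1−f)δ)/sin δ ≈ 2.859, b = sin(fδ)/sin δ ≈ 3.187.
p = a·p₁ + b·p₂ ≈ (-0.501, -0.177, -0.847); φ = arcsin(p_z) ≈ -57.93°, λ = atan2(p_y, p_x) ≈ -160.50°.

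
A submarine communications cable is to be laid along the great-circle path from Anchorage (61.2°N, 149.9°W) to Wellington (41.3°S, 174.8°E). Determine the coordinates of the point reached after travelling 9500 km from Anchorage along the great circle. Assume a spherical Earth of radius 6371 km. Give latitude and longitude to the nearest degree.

Write both endpoints as unit vectors p₁, p₂ with components (cos φ cos λ, cos φ sin λ, sin φ).
The central angle between the endpoints is δ = arccos(p₁·p₂) ≈ 1.858 rad (106.4°). The total great-circle distance is δ·R ≈ 1.858 × 6371 ≈ 11835 km, so the target fraction is f = 9500/11835 ≈ 0.803.
Interpolate at f ≈ 0.803 with slerp weights a = sin((1−f)δ)/sin δ ≈ 0.374, b = sin(fδ)/sin δ ≈ 1.039.
p = a·p₁ + b·p₂ ≈ (-0.933, -0.020, -0.358); φ = arcsin(p_z) ≈ -21.01°, λ = atan2(p_y, p_x) ≈ -178.80°.

≈ 21°S, 179°W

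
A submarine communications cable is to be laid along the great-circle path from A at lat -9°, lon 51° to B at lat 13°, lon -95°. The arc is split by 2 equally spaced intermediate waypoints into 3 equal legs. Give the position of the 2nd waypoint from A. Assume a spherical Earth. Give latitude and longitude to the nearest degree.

≈ lat 11°, lon -45°

Convert each endpoint to a unit vector on the sphere (x = cos φ cos λ, y = cos φ sin λ, z = sin φ).
The central angle between the endpoints is δ = arccos(p₁·p₂) ≈ 2.555 rad (146.4°).
Interpolate at f = 2/3 with slerp weights a = sin((1−f)δ)/sin δ ≈ 1.360, b = sin(fδ)/sin δ ≈ 1.792.
p = a·p₁ + b·p₂ ≈ (0.693, -0.695, 0.190); φ = arcsin(p_z) ≈ 10.97°, λ = atan2(p_y, p_x) ≈ -45.08°.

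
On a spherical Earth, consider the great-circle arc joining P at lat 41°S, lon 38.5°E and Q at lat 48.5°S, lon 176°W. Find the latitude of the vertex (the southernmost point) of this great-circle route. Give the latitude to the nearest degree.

≈ 73°S

The great circle lies in the plane with unit normal n̂ = (p₁ × p₂)/|p₁ × p₂|.
Here n̂_z ≈ +0.284; the vertex latitude is φ_max = arccos|n̂_z| ≈ 73.5°.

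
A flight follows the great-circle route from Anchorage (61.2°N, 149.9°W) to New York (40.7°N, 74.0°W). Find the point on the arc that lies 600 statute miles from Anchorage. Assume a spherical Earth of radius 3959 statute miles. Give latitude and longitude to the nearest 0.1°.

≈ 61.8°N, 131.7°W

Write both endpoints as unit vectors p₁, p₂ with components (cos φ cos λ, cos φ sin λ, sin φ).
The central angle between the endpoints is δ = arccos(p₁·p₂) ≈ 0.849 rad (48.7°). The total great-circle distance is δ·R ≈ 0.849 × 3959 ≈ 3363 mi, so the target fraction is f = 600/3363 ≈ 0.178.
Interpolate at f ≈ 0.178 with slerp weights a = sin((1−f)δ)/sin δ ≈ 0.856, b = sin(fδ)/sin δ ≈ 0.201.
p = a·p₁ + b·p₂ ≈ (-0.315, -0.353, 0.881); φ = arcsin(p_z) ≈ 61.76°, λ = atan2(p_y, p_x) ≈ -131.69°.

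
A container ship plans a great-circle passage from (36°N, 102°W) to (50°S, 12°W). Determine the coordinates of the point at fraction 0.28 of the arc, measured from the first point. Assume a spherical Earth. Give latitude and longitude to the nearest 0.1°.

≈ (11.0°N, 78.7°W)

Write both endpoints as unit vectors p₁, p₂ with components (cos φ cos λ, cos φ sin λ, sin φ).
The central angle between the endpoints is δ = arccos(p₁·p₂) ≈ 2.038 rad (116.8°).
Interpolate at f = 0.28 with slerp weights a = sin((1−f)δ)/sin δ ≈ 1.114, b = sin(fδ)/sin δ ≈ 0.605.
p = a·p₁ + b·p₂ ≈ (0.193, -0.962, 0.191); φ = arcsin(p_z) ≈ 11.03°, λ = atan2(p_y, p_x) ≈ -78.66°.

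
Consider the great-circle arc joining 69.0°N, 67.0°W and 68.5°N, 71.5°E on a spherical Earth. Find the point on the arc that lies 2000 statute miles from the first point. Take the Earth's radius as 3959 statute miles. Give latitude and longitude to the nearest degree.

Convert each endpoint to a unit vector on the sphere (x = cos φ cos λ, y = cos φ sin λ, z = sin φ).
The central angle between the endpoints is δ = arccos(p₁·p₂) ≈ 0.692 rad (39.6°). The total great-circle distance is δ·R ≈ 0.692 × 3959 ≈ 2738 mi, so the target fraction is f = 2000/2738 ≈ 0.730.
Interpolate at f ≈ 0.730 with slerp weights a = sin((1−f)δ)/sin δ ≈ 0.291, b = sin(fδ)/sin δ ≈ 0.759.
p = a·p₁ + b·p₂ ≈ (0.129, 0.168, 0.977); φ = arcsin(p_z) ≈ 77.78°, λ = atan2(p_y, p_x) ≈ 52.48°.

≈ 78°N, 52°E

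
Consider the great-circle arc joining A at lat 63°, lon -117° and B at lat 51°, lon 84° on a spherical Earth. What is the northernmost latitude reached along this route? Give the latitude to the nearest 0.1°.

≈ 83.5°

The great circle lies in the plane with unit normal n̂ = (p₁ × p₂)/|p₁ × p₂|.
Here n̂_z ≈ -0.113; the vertex latitude is φ_max = arccos|n̂_z| ≈ 83.5°.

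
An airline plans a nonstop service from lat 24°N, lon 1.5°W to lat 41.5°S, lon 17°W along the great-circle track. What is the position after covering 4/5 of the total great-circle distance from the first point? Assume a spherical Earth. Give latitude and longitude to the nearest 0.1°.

≈ lat 28.5°S, lon 13.0°W

Convert each endpoint to a unit vector on the sphere (x = cos φ cos λ, y = cos φ sin λ, z = sin φ).
The central angle between the endpoints is δ = arccos(p₁·p₂) ≈ 1.170 rad (67.1°).
Interpolate at f = 4/5 with slerp weights a = sin((1−f)δ)/sin δ ≈ 0.252, b = sin(fδ)/sin δ ≈ 0.875.
p = a·p₁ + b·p₂ ≈ (0.856, -0.198, -0.477); φ = arcsin(p_z) ≈ -28.49°, λ = atan2(p_y, p_x) ≈ -12.99°.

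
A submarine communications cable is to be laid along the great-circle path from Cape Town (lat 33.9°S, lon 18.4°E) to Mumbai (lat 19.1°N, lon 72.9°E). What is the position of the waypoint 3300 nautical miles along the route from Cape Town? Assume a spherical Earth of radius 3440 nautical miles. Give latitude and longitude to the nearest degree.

≈ lat 5°N, lon 59°E

From cos δ = sin φ₁ sin φ₂ + cos φ₁ cos φ₂ cos Δλ, the central angle is δ ≈ 1.294 rad (74.2°). The total great-circle distance is δ·R ≈ 1.294 × 3440 ≈ 4453 nmi, so the target fraction is f = 3300/4453 ≈ 0.741.
Interpolate at f ≈ 0.741 with slerp weights a = sin((1−f)δ)/sin δ ≈ 0.342, b = sin(fδ)/sin δ ≈ 0.851.
p = a·p₁ + b·p₂ ≈ (0.506, 0.858, 0.088); φ = arcsin(p_z) ≈ 5.04°, λ = atan2(p_y, p_x) ≈ 59.49°.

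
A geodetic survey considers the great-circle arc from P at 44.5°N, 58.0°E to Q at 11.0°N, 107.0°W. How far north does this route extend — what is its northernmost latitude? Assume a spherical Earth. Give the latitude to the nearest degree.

≈ 78°N

The great circle lies in the plane with unit normal n̂ = (p₁ × p₂)/|p₁ × p₂|.
Here n̂_z ≈ -0.216; the vertex latitude is φ_max = arccos|n̂_z| ≈ 77.5°.
Check via Clairaut: cos φ_max = |cos φ₁| · sin C = cos(44.5°)·sin(17.6°) ≈ 0.216, again giving ≈ 77.5°.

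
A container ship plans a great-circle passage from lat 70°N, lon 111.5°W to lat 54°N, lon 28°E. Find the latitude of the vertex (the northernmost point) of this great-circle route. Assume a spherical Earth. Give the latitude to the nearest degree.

The great circle lies in the plane with unit normal n̂ = (p₁ × p₂)/|p₁ × p₂|.
Here n̂_z ≈ +0.164; the vertex latitude is φ_max = arccos|n̂_z| ≈ 80.5°.
Check via Clairaut: cos φ_max = |cos φ₁| · sin C = cos(70.0°)·sin(28.7°) ≈ 0.164, again giving ≈ 80.5°.

≈ 81°N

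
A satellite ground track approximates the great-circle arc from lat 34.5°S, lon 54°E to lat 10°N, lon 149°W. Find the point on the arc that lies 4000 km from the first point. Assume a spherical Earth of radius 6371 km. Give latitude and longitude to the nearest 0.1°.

Convert each endpoint to a unit vector on the sphere (x = cos φ cos λ, y = cos φ sin λ, z = sin φ).
The central angle between the endpoints is δ = arccos(p₁·p₂) ≈ 2.578 rad (147.7°). The total great-circle distance is δ·R ≈ 2.578 × 6371 ≈ 16426 km, so the target fraction is f = 4000/16426 ≈ 0.244.
Interpolate at f ≈ 0.244 with slerp weights a = sin((1−f)δ)/sin δ ≈ 1.739, b = sin(fδ)/sin δ ≈ 1.100.
p = a·p₁ + b·p₂ ≈ (-0.086, 0.602, -0.794); φ = arcsin(p_z) ≈ -52.57°, λ = atan2(p_y, p_x) ≈ 98.13°.

≈ lat 52.6°S, lon 98.1°E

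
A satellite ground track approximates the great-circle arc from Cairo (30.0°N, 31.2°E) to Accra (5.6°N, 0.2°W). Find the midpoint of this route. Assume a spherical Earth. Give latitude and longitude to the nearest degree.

The haversine formula gives a central angle δ ≈ 0.669 rad (38.3°) between the endpoints.
Interpolate at f = 1/2 with slerp weights a = sin((1−f)δ)/sin δ ≈ 0.529, b = sin(fδ)/sin δ ≈ 0.529.
p = a·p₁ + b·p₂ ≈ (0.919, 0.236, 0.316); φ = arcsin(p_z) ≈ 18.44°, λ = atan2(p_y, p_x) ≈ 14.38°.

≈ 18°N, 14°E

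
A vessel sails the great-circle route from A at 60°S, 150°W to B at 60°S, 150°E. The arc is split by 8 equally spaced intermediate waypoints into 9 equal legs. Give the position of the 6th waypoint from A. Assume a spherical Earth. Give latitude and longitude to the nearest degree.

The haversine formula gives a central angle δ ≈ 0.505 rad (29.0°) between the endpoints.
Interpolate at f = 6/9 with slerp weights a = sin((1−f)δ)/sin δ ≈ 0.346, b = sin(fδ)/sin δ ≈ 0.683.
p = a·p₁ + b·p₂ ≈ (-0.446, 0.084, -0.891); φ = arcsin(p_z) ≈ -63.03°, λ = atan2(p_y, p_x) ≈ 169.31°.

≈ 63°S, 169°E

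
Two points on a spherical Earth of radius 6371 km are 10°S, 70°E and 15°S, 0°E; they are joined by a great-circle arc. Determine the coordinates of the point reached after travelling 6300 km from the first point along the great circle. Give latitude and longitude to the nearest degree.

≈ 16°S, 12°E

The haversine formula gives a central angle δ ≈ 1.191 rad (68.3°) between the endpoints. The total great-circle distance is δ·R ≈ 1.191 × 6371 ≈ 7591 km, so the target fraction is f = 6300/7591 ≈ 0.830.
Interpolate at f ≈ 0.830 with slerp weights a = sin((1−f)δ)/sin δ ≈ 0.217, b = sin(fδ)/sin δ ≈ 0.899.
p = a·p₁ + b·p₂ ≈ (0.942, 0.200, -0.270); φ = arcsin(p_z) ≈ -15.69°, λ = atan2(p_y, p_x) ≈ 12.02°.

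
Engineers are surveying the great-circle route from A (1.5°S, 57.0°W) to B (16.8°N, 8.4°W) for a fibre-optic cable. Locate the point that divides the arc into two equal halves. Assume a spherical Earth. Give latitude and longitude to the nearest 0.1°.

Write both endpoints as unit vectors p₁, p₂ with components (cos φ cos λ, cos φ sin λ, sin φ).
The central angle between the endpoints is δ = arccos(p₁·p₂) ≈ 0.895 rad (51.3°).
Interpolate at f = 1/2 with slerp weights a = sin((1−f)δ)/sin δ ≈ 0.555, b = sin(fδ)/sin δ ≈ 0.555.
p = a·p₁ + b·p₂ ≈ (0.827, -0.543, 0.146); φ = arcsin(p_z) ≈ 8.38°, λ = atan2(p_y, p_x) ≈ -33.26°.

≈ (8.4°N, 33.3°W)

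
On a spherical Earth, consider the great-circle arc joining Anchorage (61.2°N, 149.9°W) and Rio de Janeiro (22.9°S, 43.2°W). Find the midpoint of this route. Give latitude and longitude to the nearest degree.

From cos δ = sin φ₁ sin φ₂ + cos φ₁ cos φ₂ cos Δλ, the central angle is δ ≈ 2.058 rad (117.9°).
Interpolate at f = 1/2 with slerp weights a = sin((1−f)δ)/sin δ ≈ 0.970, b = sin(fδ)/sin δ ≈ 0.970.
p = a·p₁ + b·p₂ ≈ (0.247, -0.846, 0.473); φ = arcsin(p_z) ≈ 28.20°, λ = atan2(p_y, p_x) ≈ -73.72°.

≈ (28°N, 74°W)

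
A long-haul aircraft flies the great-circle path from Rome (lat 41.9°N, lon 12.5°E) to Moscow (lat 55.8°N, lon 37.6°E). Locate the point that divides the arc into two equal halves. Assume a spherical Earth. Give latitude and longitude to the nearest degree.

The haversine formula gives a central angle δ ≈ 0.373 rad (21.4°) between the endpoints.
Interpolate at f = 1/2 with slerp weights a = sin((1−f)δ)/sin δ ≈ 0.509, b = sin(fδ)/sin δ ≈ 0.509.
p = a·p₁ + b·p₂ ≈ (0.596, 0.256, 0.761); φ = arcsin(p_z) ≈ 49.52°, λ = atan2(p_y, p_x) ≈ 23.27°.

≈ lat 50°N, lon 23°E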